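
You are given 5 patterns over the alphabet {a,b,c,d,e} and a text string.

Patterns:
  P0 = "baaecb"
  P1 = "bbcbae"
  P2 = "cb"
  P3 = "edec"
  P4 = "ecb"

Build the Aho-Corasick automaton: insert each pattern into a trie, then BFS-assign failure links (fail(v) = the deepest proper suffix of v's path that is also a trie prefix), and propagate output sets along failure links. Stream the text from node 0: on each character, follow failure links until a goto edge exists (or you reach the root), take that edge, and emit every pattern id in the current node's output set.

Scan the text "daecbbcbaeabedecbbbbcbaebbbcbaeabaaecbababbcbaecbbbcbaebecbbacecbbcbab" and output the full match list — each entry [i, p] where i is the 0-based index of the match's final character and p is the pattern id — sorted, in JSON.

Build:
Trie nodes:
  n0 'ε': b→1 c→12 e→14
  n1 'b': a→2 b→7
  n2 'ba': a→3
  n3 'baa': e→4
  n4 'baae': c→5
  n5 'baaec': b→6
  n6 'baaecb': ·  ←P0
  n7 'bb': c→8
  n8 'bbc': b→9
  n9 'bbcb': a→10
  n10 'bbcba': e→11
  n11 'bbcbae': ·  ←P1
  n12 'c': b→13
  n13 'cb': ·  ←P2
  n14 'e': c→18 d→15
  n15 'ed': e→16
  n16 'ede': c→17
  n17 'edec': ·  ←P3
  n18 'ec': b→19
  n19 'ecb': ·  ←P4

BFS fail/out derivation:
  fail(1) 'b': from fail(0)=0 chase 'b': 0 ⇒ 0;  out=∅∪out(0)=∅
  fail(12) 'c': from fail(0)=0 chase 'c': 0 ⇒ 0;  out=∅∪out(0)=∅
  fail(14) 'e': from fail(0)=0 chase 'e': 0 ⇒ 0;  out=∅∪out(0)=∅
  fail(2) 'ba': from fail(1)=0 chase 'a': 0 ⇒ 0;  out=∅∪out(0)=∅
  fail(7) 'bb': from fail(1)=0 chase 'b': 0 ⇒ 1;  out=∅∪out(1)=∅
  fail(13) 'cb': from fail(12)=0 chase 'b': 0 ⇒ 1;  out={2}∪out(1)={2}
  fail(15) 'ed': from fail(14)=0 chase 'd': 0 ⇒ 0;  out=∅∪out(0)=∅
  fail(18) 'ec': from fail(14)=0 chase 'c': 0 ⇒ 12;  out=∅∪out(12)=∅
  fail(3) 'baa': from fail(2)=0 chase 'a': 0 ⇒ 0;  out=∅∪out(0)=∅
  fail(8) 'bbc': from fail(7)=1 chase 'c': 1→0 ⇒ 12;  out=∅∪out(12)=∅
  fail(16) 'ede': from fail(15)=0 chase 'e': 0 ⇒ 14;  out=∅∪out(14)=∅
  fail(19) 'ecb': from fail(18)=12 chase 'b': 12 ⇒ 13;  out={4}∪out(13)={2,4}
  fail(4) 'baae': from fail(3)=0 chase 'e': 0 ⇒ 14;  out=∅∪out(14)=∅
  fail(9) 'bbcb': from fail(8)=12 chase 'b': 12 ⇒ 13;  out=∅∪out(13)={2}
  fail(17) 'edec': from fail(16)=14 chase 'c': 14 ⇒ 18;  out={3}∪out(18)={3}
  fail(5) 'baaec': from fail(4)=14 chase 'c': 14 ⇒ 18;  out=∅∪out(18)=∅
  fail(10) 'bbcba': from fail(9)=13 chase 'a': 13→1 ⇒ 2;  out=∅∪out(2)=∅
  fail(6) 'baaecb': from fail(5)=18 chase 'b': 18 ⇒ 19;  out={0}∪out(19)={0,2,4}
  fail(11) 'bbcbae': from fail(10)=2 chase 'e': 2→0 ⇒ 14;  out={1}∪out(14)={1}

Run:
[0] read 'd'  n0⇒n0
[1] read 'a'  n0⇒n0
[2] read 'e'  n0⇒n14
[3] read 'c'  n14⇒n18
[4] read 'b'  n18⇒n19  emit P2@[3:4],P4@[2:4]
[5] read 'b'  n19⇒n7 (fail-walked)
[6] read 'c'  n7⇒n8
[7] read 'b'  n8⇒n9  emit P2@[6:7]
[8] read 'a'  n9⇒n10
[9] read 'e'  n10⇒n11  emit P1@[4:9]
[10] read 'a'  n11⇒n0 (fail-walked)
[11] read 'b'  n0⇒n1
[12] read 'e'  n1⇒n14 (fail-walked)
[13] read 'd'  n14⇒n15
[14] read 'e'  n15⇒n16
[15] read 'c'  n16⇒n17  emit P3@[12:15]
[16] read 'b'  n17⇒n19 (fail-walked)  emit P2@[15:16],P4@[14:16]
[17] read 'b'  n19⇒n7 (fail-walked)
[18] read 'b'  n7⇒n7 (fail-walked)
[19] read 'b'  n7⇒n7 (fail-walked)
[20] read 'c'  n7⇒n8
[21] read 'b'  n8⇒n9  emit P2@[20:21]
[22] read 'a'  n9⇒n10
[23] read 'e'  n10⇒n11  emit P1@[18:23]
[24] read 'b'  n11⇒n1 (fail-walked)
[25] read 'b'  n1⇒n7
[26] read 'b'  n7⇒n7 (fail-walked)
[27] read 'c'  n7⇒n8
[28] read 'b'  n8⇒n9  emit P2@[27:28]
[29] read 'a'  n9⇒n10
[30] read 'e'  n10⇒n11  emit P1@[25:30]
[31] read 'a'  n11⇒n0 (fail-walked)
[32] read 'b'  n0⇒n1
[33] read 'a'  n1⇒n2
[34] read 'a'  n2⇒n3
[35] read 'e'  n3⇒n4
[36] read 'c'  n4⇒n5
[37] read 'b'  n5⇒n6  emit P0@[32:37],P2@[36:37],P4@[35:37]
[38] read 'a'  n6⇒n2 (fail-walked)
[39] read 'b'  n2⇒n1 (fail-walked)
[40] read 'a'  n1⇒n2
[41] read 'b'  n2⇒n1 (fail-walked)
[42] read 'b'  n1⇒n7
[43] read 'c'  n7⇒n8
[44] read 'b'  n8⇒n9  emit P2@[43:44]
[45] read 'a'  n9⇒n10
[46] read 'e'  n10⇒n11  emit P1@[41:46]
[47] read 'c'  n11⇒n18 (fail-walked)
[48] read 'b'  n18⇒n19  emit P2@[47:48],P4@[46:48]
[49] read 'b'  n19⇒n7 (fail-walked)
[50] read 'b'  n7⇒n7 (fail-walked)
[51] read 'c'  n7⇒n8
[52] read 'b'  n8⇒n9  emit P2@[51:52]
[53] read 'a'  n9⇒n10
[54] read 'e'  n10⇒n11  emit P1@[49:54]
[55] read 'b'  n11⇒n1 (fail-walked)
[56] read 'e'  n1⇒n14 (fail-walked)
[57] read 'c'  n14⇒n18
[58] read 'b'  n18⇒n19  emit P2@[57:58],P4@[56:58]
[59] read 'b'  n19⇒n7 (fail-walked)
[60] read 'a'  n7⇒n2 (fail-walked)
[61] read 'c'  n2⇒n12 (fail-walked)
[62] read 'e'  n12⇒n14 (fail-walked)
[63] read 'c'  n14⇒n18
[64] read 'b'  n18⇒n19  emit P2@[63:64],P4@[62:64]
[65] read 'b'  n19⇒n7 (fail-walked)
[66] read 'c'  n7⇒n8
[67] read 'b'  n8⇒n9  emit P2@[66:67]
[68] read 'a'  n9⇒n10
[69] read 'b'  n10⇒n1 (fail-walked)

Matches: [[4,2],[4,4],[7,2],[9,1],[15,3],[16,2],[16,4],[21,2],[23,1],[28,2],[30,1],[37,0],[37,2],[37,4],[44,2],[46,1],[48,2],[48,4],[52,2],[54,1],[58,2],[58,4],[64,2],[64,4],[67,2]]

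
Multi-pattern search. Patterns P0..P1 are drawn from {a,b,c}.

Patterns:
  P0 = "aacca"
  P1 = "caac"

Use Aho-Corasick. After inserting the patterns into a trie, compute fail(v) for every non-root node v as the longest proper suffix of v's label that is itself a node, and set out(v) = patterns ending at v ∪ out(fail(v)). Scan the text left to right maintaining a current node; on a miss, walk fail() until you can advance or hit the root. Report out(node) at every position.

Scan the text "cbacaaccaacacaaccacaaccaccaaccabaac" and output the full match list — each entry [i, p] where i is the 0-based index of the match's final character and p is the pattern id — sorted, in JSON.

Construct AC machine:
Trie (insert patterns):
  n0 'ε': a→1 c→6
  n1 'a': a→2
  n2 'aa': c→3
  n3 'aac': c→4
  n4 'aacc': a→5
  n5 'aacca': ·  [P0 ends]
  n6 'c': a→7
  n7 'ca': a→8
  n8 'caa': c→9
  n9 'caac': ·  [P1 ends]

Failure links (BFS by depth):
  fail(1) 'a': from fail(0)=0 chase 'a': 0 ⇒ 0;  out=∅∪out(0)=∅
  fail(6) 'c': from fail(0)=0 chase 'c': 0 ⇒ 0;  out=∅∪out(0)=∅
  fail(2) 'aa': from fail(1)=0 chase 'a': 0 ⇒ 1;  out=∅∪out(1)=∅
  fail(7) 'ca': from fail(6)=0 chase 'a': 0 ⇒ 1;  out=∅∪out(1)=∅
  fail(3) 'aac': from fail(2)=1 chase 'c': 1→0 ⇒ 6;  out=∅∪out(6)=∅
  fail(8) 'caa': from fail(7)=1 chase 'a': 1 ⇒ 2;  out=∅∪out(2)=∅
  fail(4) 'aacc': from fail(3)=6 chase 'c': 6→0 ⇒ 6;  out=∅∪out(6)=∅
  fail(9) 'caac': from fail(8)=2 chase 'c': 2 ⇒ 3;  out={1}∪out(3)={1}
  fail(5) 'aacca': from fail(4)=6 chase 'a': 6 ⇒ 7;  out={0}∪out(7)={0}

Text stream:
pos 0 'c': at 6
pos 1 'b': at 0 ·f
pos 2 'a': at 1
pos 3 'c': at 6 ·f
pos 4 'a': at 7
pos 5 'a': at 8
pos 6 'c': at 9  ** P1@[3:6]
pos 7 'c': at 4 ·f
pos 8 'a': at 5  ** P0@[4:8]
pos 9 'a': at 8 ·f
pos 10 'c': at 9  ** P1@[7:10]
pos 11 'a': at 7 ·f
pos 12 'c': at 6 ·f
pos 13 'a': at 7
pos 14 'a': at 8
pos 15 'c': at 9  ** P1@[12:15]
pos 16 'c': at 4 ·f
pos 17 'a': at 5  ** P0@[13:17]
pos 18 'c': at 6 ·f
pos 19 'a': at 7
pos 20 'a': at 8
pos 21 'c': at 9  ** P1@[18:21]
pos 22 'c': at 4 ·f
pos 23 'a': at 5  ** P0@[19:23]
pos 24 'c': at 6 ·f
pos 25 'c': at 6 ·f
pos 26 'a': at 7
pos 27 'a': at 8
pos 28 'c': at 9  ** P1@[25:28]
pos 29 'c': at 4 ·f
pos 30 'a': at 5  ** P0@[26:30]
pos 31 'b': at 0 ·f
pos 32 'a': at 1
pos 33 'a': at 2
pos 34 'c': at 3

All matches (sorted): [[6,1],[8,0],[10,1],[15,1],[17,0],[21,1],[23,0],[28,1],[30,0]]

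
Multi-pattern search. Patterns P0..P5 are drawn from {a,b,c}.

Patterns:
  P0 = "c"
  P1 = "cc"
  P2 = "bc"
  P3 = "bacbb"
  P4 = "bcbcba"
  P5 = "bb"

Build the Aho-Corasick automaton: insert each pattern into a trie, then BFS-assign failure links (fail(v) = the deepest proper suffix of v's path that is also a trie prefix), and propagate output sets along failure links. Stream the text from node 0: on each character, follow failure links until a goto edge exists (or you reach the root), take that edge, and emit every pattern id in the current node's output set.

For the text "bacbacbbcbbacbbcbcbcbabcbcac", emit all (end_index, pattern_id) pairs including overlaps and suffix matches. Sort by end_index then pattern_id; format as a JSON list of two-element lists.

Build automaton:
Trie (insert patterns):
  0='ε' goto b→3 c→1
  1='c' goto c→2  ←P0
  2='cc' goto ·  ←P1
  3='b' goto a→5 b→13 c→4
  4='bc' goto b→9  ←P2
  5='ba' goto c→6
  6='bac' goto b→7
  7='bacb' goto b→8
  8='bacbb' goto ·  ←P3
  9='bcb' goto c→10
  10='bcbc' goto b→11
  11='bcbcb' goto a→12
  12='bcbcba' goto ·  ←P4
  13='bb' goto ·  ←P5

Failure links (BFS by depth):
  n1('c'): parent n0 fail=0; on 'c' 0 → fail=0;  out {0}∪∅={0}
  n3('b'): parent n0 fail=0; on 'b' 0 → fail=0;  out ∅∪∅=∅
  n2('cc'): parent n1 fail=0; on 'c' 0 → fail=1;  out {1}∪{0}={0,1}
  n4('bc'): parent n3 fail=0; on 'c' 0 → fail=1;  out {2}∪{0}={0,2}
  n5('ba'): parent n3 fail=0; on 'a' 0 → fail=0;  out ∅∪∅=∅
  n13('bb'): parent n3 fail=0; on 'b' 0 → fail=3;  out {5}∪∅={5}
  n6('bac'): parent n5 fail=0; on 'c' 0 → fail=1;  out ∅∪{0}={0}
  n9('bcb'): parent n4 fail=1; on 'b' 1→0 → fail=3;  out ∅∪∅=∅
  n7('bacb'): parent n6 fail=1; on 'b' 1→0 → fail=3;  out ∅∪∅=∅
  n10('bcbc'): parent n9 fail=3; on 'c' 3 → fail=4;  out ∅∪{0,2}={0,2}
  n8('bacbb'): parent n7 fail=3; on 'b' 3 → fail=13;  out {3}∪{5}={3,5}
  n11('bcbcb'): parent n10 fail=4; on 'b' 4 → fail=9;  out ∅∪∅=∅
  n12('bcbcba'): parent n11 fail=9; on 'a' 9→3 → fail=5;  out {4}∪∅={4}

Scan:
i=0 'b': node 0→3
i=1 'a': node 3→5
i=2 'c': node 5→6  ** P0@[2:2]
i=3 'b': node 6→7
i=4 'a': node 7→5 ·f
i=5 'c': node 5→6  ** P0@[5:5]
i=6 'b': node 6→7
i=7 'b': node 7→8  ** P3@[3:7],P5@[6:7]
i=8 'c': node 8→4 ·f  ** P0@[8:8],P2@[7:8]
i=9 'b': node 4→9
i=10 'b': node 9→13 ·f  ** P5@[9:10]
i=11 'a': node 13→5 ·f
i=12 'c': node 5→6  ** P0@[12:12]
i=13 'b': node 6→7
i=14 'b': node 7→8  ** P3@[10:14],P5@[13:14]
i=15 'c': node 8→4 ·f  ** P0@[15:15],P2@[14:15]
i=16 'b': node 4→9
i=17 'c': node 9→10  ** P0@[17:17],P2@[16:17]
i=18 'b': node 10→11
i=19 'c': node 11→10 ·f  ** P0@[19:19],P2@[18:19]
i=20 'b': node 10→11
i=21 'a': node 11→12  ** P4@[16:21]
i=22 'b': node 12→3 ·f
i=23 'c': node 3→4  ** P0@[23:23],P2@[22:23]
i=24 'b': node 4→9
i=25 'c': node 9→10  ** P0@[25:25],P2@[24:25]
i=26 'a': node 10→0 ·f
i=27 'c': node 0→1  ** P0@[27:27]

All matches (sorted): [[2,0],[5,0],[7,3],[7,5],[8,0],[8,2],[10,5],[12,0],[14,3],[14,5],[15,0],[15,2],[17,0],[17,2],[19,0],[19,2],[21,4],[23,0],[23,2],[25,0],[25,2],[27,0]]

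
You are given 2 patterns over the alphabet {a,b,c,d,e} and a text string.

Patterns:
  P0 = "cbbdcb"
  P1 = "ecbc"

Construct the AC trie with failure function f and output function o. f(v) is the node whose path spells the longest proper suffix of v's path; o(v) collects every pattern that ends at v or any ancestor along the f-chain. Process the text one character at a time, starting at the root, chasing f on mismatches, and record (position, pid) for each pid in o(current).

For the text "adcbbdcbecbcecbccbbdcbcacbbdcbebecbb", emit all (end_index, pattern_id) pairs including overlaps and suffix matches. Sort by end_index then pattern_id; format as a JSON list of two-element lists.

Build:
Trie nodes:
  0='ε' goto c→1 e→7
  1='c' goto b→2
  2='cb' goto b→3
  3='cbb' goto d→4
  4='cbbd' goto c→5
  5='cbbdc' goto b→6
  6='cbbdcb' goto ·  ←P0
  7='e' goto c→8
  8='ec' goto b→9
  9='ecb' goto c→10
  10='ecbc' goto ·  ←P1

Failure links (BFS by depth):
  fail(1) 'c': from fail(0)=0 chase 'c': 0 ⇒ 0;  out=∅∪out(0)=∅
  fail(7) 'e': from fail(0)=0 chase 'e': 0 ⇒ 0;  out=∅∪out(0)=∅
  fail(2) 'cb': from fail(1)=0 chase 'b': 0 ⇒ 0;  out=∅∪out(0)=∅
  fail(8) 'ec': from fail(7)=0 chase 'c': 0 ⇒ 1;  out=∅∪out(1)=∅
  fail(3) 'cbb': from fail(2)=0 chase 'b': 0 ⇒ 0;  out=∅∪out(0)=∅
  fail(9) 'ecb': from fail(8)=1 chase 'b': 1 ⇒ 2;  out=∅∪out(2)=∅
  fail(4) 'cbbd': from fail(3)=0 chase 'd': 0 ⇒ 0;  out=∅∪out(0)=∅
  fail(10) 'ecbc': from fail(9)=2 chase 'c': 2→0 ⇒ 1;  out={1}∪out(1)={1}
  fail(5) 'cbbdc': from fail(4)=0 chase 'c': 0 ⇒ 1;  out=∅∪out(1)=∅
  fail(6) 'cbbdcb': from fail(5)=1 chase 'b': 1 ⇒ 2;  out={0}∪out(2)={0}

Text stream:
pos 0 'a': at 0
pos 1 'd': at 0
pos 2 'c': at 1
pos 3 'b': at 2
pos 4 'b': at 3
pos 5 'd': at 4
pos 6 'c': at 5
pos 7 'b': at 6  emit P0@[2:7]
pos 8 'e': at 7 ·f
pos 9 'c': at 8
pos 10 'b': at 9
pos 11 'c': at 10  emit P1@[8:11]
pos 12 'e': at 7 ·f
pos 13 'c': at 8
pos 14 'b': at 9
pos 15 'c': at 10  emit P1@[12:15]
pos 16 'c': at 1 ·f
pos 17 'b': at 2
pos 18 'b': at 3
pos 19 'd': at 4
pos 20 'c': at 5
pos 21 'b': at 6  emit P0@[16:21]
pos 22 'c': at 1 ·f
pos 23 'a': at 0 ·f
pos 24 'c': at 1
pos 25 'b': at 2
pos 26 'b': at 3
pos 27 'd': at 4
pos 28 'c': at 5
pos 29 'b': at 6  emit P0@[24:29]
pos 30 'e': at 7 ·f
pos 31 'b': at 0 ·f
pos 32 'e': at 7
pos 33 'c': at 8
pos 34 'b': at 9
pos 35 'b': at 3 ·f

Result: [[7,0],[11,1],[15,1],[21,0],[29,0]]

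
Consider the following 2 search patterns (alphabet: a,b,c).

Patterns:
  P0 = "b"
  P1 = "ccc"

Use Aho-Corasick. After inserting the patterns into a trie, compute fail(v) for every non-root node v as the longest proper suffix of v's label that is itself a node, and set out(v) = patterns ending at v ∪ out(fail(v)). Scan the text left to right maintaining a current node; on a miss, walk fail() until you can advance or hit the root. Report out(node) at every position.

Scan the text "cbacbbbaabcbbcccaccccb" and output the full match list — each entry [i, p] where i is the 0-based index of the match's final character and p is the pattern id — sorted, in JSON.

Build:
Trie nodes:
  0='ε' goto b→1 c→2
  1='b' goto ·  [P0 ends]
  2='c' goto c→3
  3='cc' goto c→4
  4='ccc' goto ·  [P1 ends]

BFS fail/out derivation:
  fail(1) 'b': from fail(0)=0 chase 'b': 0 ⇒ 0;  out={0}∪out(0)={0}
  fail(2) 'c': from fail(0)=0 chase 'c': 0 ⇒ 0;  out=∅∪out(0)=∅
  fail(3) 'cc': from fail(2)=0 chase 'c': 0 ⇒ 2;  out=∅∪out(2)=∅
  fail(4) 'ccc': from fail(3)=2 chase 'c': 2 ⇒ 3;  out={1}∪out(3)={1}

Text stream:
[0] read 'c'  n0⇒n2
[1] read 'b'  n2⇒n1 ·f  ** P0@[1:1]
[2] read 'a'  n1⇒n0 ·f
[3] read 'c'  n0⇒n2
[4] read 'b'  n2⇒n1 ·f  ** P0@[4:4]
[5] read 'b'  n1⇒n1 ·f  ** P0@[5:5]
[6] read 'b'  n1⇒n1 ·f  ** P0@[6:6]
[7] read 'a'  n1⇒n0 ·f
[8] read 'a'  n0⇒n0
[9] read 'b'  n0⇒n1  ** P0@[9:9]
[10] read 'c'  n1⇒n2 ·f
[11] read 'b'  n2⇒n1 ·f  ** P0@[11:11]
[12] read 'b'  n1⇒n1 ·f  ** P0@[12:12]
[13] read 'c'  n1⇒n2 ·f
[14] read 'c'  n2⇒n3
[15] read 'c'  n3⇒n4  ** P1@[13:15]
[16] read 'a'  n4⇒n0 ·f
[17] read 'c'  n0⇒n2
[18] read 'c'  n2⇒n3
[19] read 'c'  n3⇒n4  ** P1@[17:19]
[20] read 'c'  n4⇒n4 ·f  ** P1@[18:20]
[21] read 'b'  n4⇒n1 ·f  ** P0@[21:21]

Result: [[1,0],[4,0],[5,0],[6,0],[9,0],[11,0],[12,0],[15,1],[19,1],[20,1],[21,0]]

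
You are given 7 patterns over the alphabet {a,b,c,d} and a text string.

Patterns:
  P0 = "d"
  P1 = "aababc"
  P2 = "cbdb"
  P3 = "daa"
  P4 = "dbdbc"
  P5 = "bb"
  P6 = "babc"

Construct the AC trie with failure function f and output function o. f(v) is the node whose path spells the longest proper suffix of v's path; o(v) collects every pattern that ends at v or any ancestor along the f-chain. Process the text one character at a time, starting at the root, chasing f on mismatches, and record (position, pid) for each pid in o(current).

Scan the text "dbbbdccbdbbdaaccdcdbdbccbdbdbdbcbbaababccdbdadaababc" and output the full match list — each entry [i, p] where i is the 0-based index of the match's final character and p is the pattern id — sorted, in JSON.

Build automaton:
Trie nodes:
  0='ε' goto a→2 b→18 c→8 d→1
  1='d' goto a→12 b→14  [P0 ends]
  2='a' goto a→3
  3='aa' goto b→4
  4='aab' goto a→5
  5='aaba' goto b→6
  6='aabab' goto c→7
  7='aababc' goto ·  [P1 ends]
  8='c' goto b→9
  9='cb' goto d→10
  10='cbd' goto b→11
  11='cbdb' goto ·  [P2 ends]
  12='da' goto a→13
  13='daa' goto ·  [P3 ends]
  14='db' goto d→15
  15='dbd' goto b→16
  16='dbdb' goto c→17
  17='dbdbc' goto ·  [P4 ends]
  18='b' goto a→20 b→19
  19='bb' goto ·  [P5 ends]
  20='ba' goto b→21
  21='bab' goto c→22
  22='babc' goto ·  [P6 ends]

Failure links (BFS by depth):
  fail(1) 'd': from fail(0)=0 chase 'd': 0 ⇒ 0;  out={0}∪out(0)={0}
  fail(2) 'a': from fail(0)=0 chase 'a': 0 ⇒ 0;  out=∅∪out(0)=∅
  fail(8) 'c': from fail(0)=0 chase 'c': 0 ⇒ 0;  out=∅∪out(0)=∅
  fail(18) 'b': from fail(0)=0 chase 'b': 0 ⇒ 0;  out=∅∪out(0)=∅
  fail(3) 'aa': from fail(2)=0 chase 'a': 0 ⇒ 2;  out=∅∪out(2)=∅
  fail(9) 'cb': from fail(8)=0 chase 'b': 0 ⇒ 18;  out=∅∪out(18)=∅
  fail(12) 'da': from fail(1)=0 chase 'a': 0 ⇒ 2;  out=∅∪out(2)=∅
  fail(14) 'db': from fail(1)=0 chase 'b': 0 ⇒ 18;  out=∅∪out(18)=∅
  fail(19) 'bb': from fail(18)=0 chase 'b': 0 ⇒ 18;  out={5}∪out(18)={5}
  fail(20) 'ba': from fail(18)=0 chase 'a': 0 ⇒ 2;  out=∅∪out(2)=∅
  fail(4) 'aab': from fail(3)=2 chase 'b': 2→0 ⇒ 18;  out=∅∪out(18)=∅
  fail(10) 'cbd': from fail(9)=18 chase 'd': 18→0 ⇒ 1;  out=∅∪out(1)={0}
  fail(13) 'daa': from fail(12)=2 chase 'a': 2 ⇒ 3;  out={3}∪out(3)={3}
  fail(15) 'dbd': from fail(14)=18 chase 'd': 18→0 ⇒ 1;  out=∅∪out(1)={0}
  fail(21) 'bab': from fail(20)=2 chase 'b': 2→0 ⇒ 18;  out=∅∪out(18)=∅
  fail(5) 'aaba': from fail(4)=18 chase 'a': 18 ⇒ 20;  out=∅∪out(20)=∅
  fail(11) 'cbdb': from fail(10)=1 chase 'b': 1 ⇒ 14;  out={2}∪out(14)={2}
  fail(16) 'dbdb': from fail(15)=1 chase 'b': 1 ⇒ 14;  out=∅∪out(14)=∅
  fail(22) 'babc': from fail(21)=18 chase 'c': 18→0 ⇒ 8;  out={6}∪out(8)={6}
  fail(6) 'aabab': from fail(5)=20 chase 'b': 20 ⇒ 21;  out=∅∪out(21)=∅
  fail(17) 'dbdbc': from fail(16)=14 chase 'c': 14→18→0 ⇒ 8;  out={4}∪out(8)={4}
  fail(7) 'aababc': from fail(6)=21 chase 'c': 21 ⇒ 22;  out={1}∪out(22)={1,6}

Text stream:
i=0 'd': node 0→1  emit P0@[0:0]
i=1 'b': node 1→14
i=2 'b': node 14→19 (via fail)  emit P5@[1:2]
i=3 'b': node 19→19 (via fail)  emit P5@[2:3]
i=4 'd': node 19→1 (via fail)  emit P0@[4:4]
i=5 'c': node 1→8 (via fail)
i=6 'c': node 8→8 (via fail)
i=7 'b': node 8→9
i=8 'd': node 9→10  emit P0@[8:8]
i=9 'b': node 10→11  emit P2@[6:9]
i=10 'b': node 11→19 (via fail)  emit P5@[9:10]
i=11 'd': node 19→1 (via fail)  emit P0@[11:11]
i=12 'a': node 1→12
i=13 'a': node 12→13  emit P3@[11:13]
i=14 'c': node 13→8 (via fail)
i=15 'c': node 8→8 (via fail)
i=16 'd': node 8→1 (via fail)  emit P0@[16:16]
i=17 'c': node 1→8 (via fail)
i=18 'd': node 8→1 (via fail)  emit P0@[18:18]
i=19 'b': node 1→14
i=20 'd': node 14→15  emit P0@[20:20]
i=21 'b': node 15→16
i=22 'c': node 16→17  emit P4@[18:22]
i=23 'c': node 17→8 (via fail)
i=24 'b': node 8→9
i=25 'd': node 9→10  emit P0@[25:25]
i=26 'b': node 10→11  emit P2@[23:26]
i=27 'd': node 11→15 (via fail)  emit P0@[27:27]
i=28 'b': node 15→16
i=29 'd': node 16→15 (via fail)  emit P0@[29:29]
i=30 'b': node 15→16
i=31 'c': node 16→17  emit P4@[27:31]
i=32 'b': node 17→9 (via fail)
i=33 'b': node 9→19 (via fail)  emit P5@[32:33]
i=34 'a': node 19→20 (via fail)
i=35 'a': node 20→3 (via fail)
i=36 'b': node 3→4
i=37 'a': node 4→5
i=38 'b': node 5→6
i=39 'c': node 6→7  emit P1@[34:39],P6@[36:39]
i=40 'c': node 7→8 (via fail)
i=41 'd': node 8→1 (via fail)  emit P0@[41:41]
i=42 'b': node 1→14
i=43 'd': node 14→15  emit P0@[43:43]
i=44 'a': node 15→12 (via fail)
i=45 'd': node 12→1 (via fail)  emit P0@[45:45]
i=46 'a': node 1→12
i=47 'a': node 12→13  emit P3@[45:47]
i=48 'b': node 13→4 (via fail)
i=49 'a': node 4→5
i=50 'b': node 5→6
i=51 'c': node 6→7  emit P1@[46:51],P6@[48:51]

All matches (sorted): [[0,0],[2,5],[3,5],[4,0],[8,0],[9,2],[10,5],[11,0],[13,3],[16,0],[18,0],[20,0],[22,4],[25,0],[26,2],[27,0],[29,0],[31,4],[33,5],[39,1],[39,6],[41,0],[43,0],[45,0],[47,3],[51,1],[51,6]]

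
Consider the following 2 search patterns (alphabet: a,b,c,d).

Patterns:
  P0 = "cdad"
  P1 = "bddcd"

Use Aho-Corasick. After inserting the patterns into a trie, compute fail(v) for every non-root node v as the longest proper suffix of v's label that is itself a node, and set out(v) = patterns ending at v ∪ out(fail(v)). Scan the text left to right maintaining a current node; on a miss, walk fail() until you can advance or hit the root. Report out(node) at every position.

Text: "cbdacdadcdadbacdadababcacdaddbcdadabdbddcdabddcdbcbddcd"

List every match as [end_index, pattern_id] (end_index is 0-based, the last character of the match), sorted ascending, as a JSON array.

Build automaton:
Trie (insert patterns):
  n0 'ε': b→5 c→1
  n1 'c': d→2
  n2 'cd': a→3
  n3 'cda': d→4
  n4 'cdad': ·  ←P0
  n5 'b': d→6
  n6 'bd': d→7
  n7 'bdd': c→8
  n8 'bddc': d→9
  n9 'bddcd': ·  ←P1

Failure links (BFS by depth):
  n1('c'): parent n0 fail=0; on 'c' 0 → fail=0;  out ∅∪∅=∅
  n5('b'): parent n0 fail=0; on 'b' 0 → fail=0;  out ∅∪∅=∅
  n2('cd'): parent n1 fail=0; on 'd' 0 → fail=0;  out ∅∪∅=∅
  n6('bd'): parent n5 fail=0; on 'd' 0 → fail=0;  out ∅∪∅=∅
  n3('cda'): parent n2 fail=0; on 'a' 0 → fail=0;  out ∅∪∅=∅
  n7('bdd'): parent n6 fail=0; on 'd' 0 → fail=0;  out ∅∪∅=∅
  n4('cdad'): parent n3 fail=0; on 'd' 0 → fail=0;  out {0}∪∅={0}
  n8('bddc'): parent n7 fail=0; on 'c' 0 → fail=1;  out ∅∪∅=∅
  n9('bddcd'): parent n8 fail=1; on 'd' 1 → fail=2;  out {1}∪∅={1}

Text stream:
pos 0 'c': at 1
pos 1 'b': at 5 ·f
pos 2 'd': at 6
pos 3 'a': at 0 ·f
pos 4 'c': at 1
pos 5 'd': at 2
pos 6 'a': at 3
pos 7 'd': at 4  ** P0@[4:7]
pos 8 'c': at 1 ·f
pos 9 'd': at 2
pos 10 'a': at 3
pos 11 'd': at 4  ** P0@[8:11]
pos 12 'b': at 5 ·f
pos 13 'a': at 0 ·f
pos 14 'c': at 1
pos 15 'd': at 2
pos 16 'a': at 3
pos 17 'd': at 4  ** P0@[14:17]
pos 18 'a': at 0 ·f
pos 19 'b': at 5
pos 20 'a': at 0 ·f
pos 21 'b': at 5
pos 22 'c': at 1 ·f
pos 23 'a': at 0 ·f
pos 24 'c': at 1
pos 25 'd': at 2
pos 26 'a': at 3
pos 27 'd': at 4  ** P0@[24:27]
pos 28 'd': at 0 ·f
pos 29 'b': at 5
pos 30 'c': at 1 ·f
pos 31 'd': at 2
pos 32 'a': at 3
pos 33 'd': at 4  ** P0@[30:33]
pos 34 'a': at 0 ·f
pos 35 'b': at 5
pos 36 'd': at 6
pos 37 'b': at 5 ·f
pos 38 'd': at 6
pos 39 'd': at 7
pos 40 'c': at 8
pos 41 'd': at 9  ** P1@[37:41]
pos 42 'a': at 3 ·f
pos 43 'b': at 5 ·f
pos 44 'd': at 6
pos 45 'd': at 7
pos 46 'c': at 8
pos 47 'd': at 9  ** P1@[43:47]
pos 48 'b': at 5 ·f
pos 49 'c': at 1 ·f
pos 50 'b': at 5 ·f
pos 51 'd': at 6
pos 52 'd': at 7
pos 53 'c': at 8
pos 54 'd': at 9  ** P1@[50:54]

Result: [[7,0],[11,0],[17,0],[27,0],[33,0],[41,1],[47,1],[54,1]]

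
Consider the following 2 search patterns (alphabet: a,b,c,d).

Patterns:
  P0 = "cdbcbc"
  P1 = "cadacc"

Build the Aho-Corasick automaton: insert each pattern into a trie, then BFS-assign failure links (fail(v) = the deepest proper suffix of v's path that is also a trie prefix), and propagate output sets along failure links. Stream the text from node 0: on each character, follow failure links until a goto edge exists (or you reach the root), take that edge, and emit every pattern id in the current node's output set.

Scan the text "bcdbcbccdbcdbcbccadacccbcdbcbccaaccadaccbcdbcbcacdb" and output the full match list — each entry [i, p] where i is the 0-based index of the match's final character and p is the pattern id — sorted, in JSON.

Build automaton:
Trie (insert patterns):
  0='ε' goto c→1
  1='c' goto a→7 d→2
  2='cd' goto b→3
  3='cdb' goto c→4
  4='cdbc' goto b→5
  5='cdbcb' goto c→6
  6='cdbcbc' goto ·  [P0 ends]
  7='ca' goto d→8
  8='cad' goto a→9
  9='cada' goto c→10
  10='cadac' goto c→11
  11='cadacc' goto ·  [P1 ends]

BFS fail/out derivation:
  fail(1) 'c': from fail(0)=0 chase 'c': 0 ⇒ 0;  out=∅∪out(0)=∅
  fail(2) 'cd': from fail(1)=0 chase 'd': 0 ⇒ 0;  out=∅∪out(0)=∅
  fail(7) 'ca': from fail(1)=0 chase 'a': 0 ⇒ 0;  out=∅∪out(0)=∅
  fail(3) 'cdb': from fail(2)=0 chase 'b': 0 ⇒ 0;  out=∅∪out(0)=∅
  fail(8) 'cad': from fail(7)=0 chase 'd': 0 ⇒ 0;  out=∅∪out(0)=∅
  fail(4) 'cdbc': from fail(3)=0 chase 'c': 0 ⇒ 1;  out=∅∪out(1)=∅
  fail(9) 'cada': from fail(8)=0 chase 'a': 0 ⇒ 0;  out=∅∪out(0)=∅
  fail(5) 'cdbcb': from fail(4)=1 chase 'b': 1→0 ⇒ 0;  out=∅∪out(0)=∅
  fail(10) 'cadac': from fail(9)=0 chase 'c': 0 ⇒ 1;  out=∅∪out(1)=∅
  fail(6) 'cdbcbc': from fail(5)=0 chase 'c': 0 ⇒ 1;  out={0}∪out(1)={0}
  fail(11) 'cadacc': from fail(10)=1 chase 'c': 1→0 ⇒ 1;  out={1}∪out(1)={1}

Text stream:
pos 0 'b': at 0
pos 1 'c': at 1
pos 2 'd': at 2
pos 3 'b': at 3
pos 4 'c': at 4
pos 5 'b': at 5
pos 6 'c': at 6  ** P0@[1:6]
pos 7 'c': at 1 (via fail)
pos 8 'd': at 2
pos 9 'b': at 3
pos 10 'c': at 4
pos 11 'd': at 2 (via fail)
pos 12 'b': at 3
pos 13 'c': at 4
pos 14 'b': at 5
pos 15 'c': at 6  ** P0@[10:15]
pos 16 'c': at 1 (via fail)
pos 17 'a': at 7
pos 18 'd': at 8
pos 19 'a': at 9
pos 20 'c': at 10
pos 21 'c': at 11  ** P1@[16:21]
pos 22 'c': at 1 (via fail)
pos 23 'b': at 0 (via fail)
pos 24 'c': at 1
pos 25 'd': at 2
pos 26 'b': at 3
pos 27 'c': at 4
pos 28 'b': at 5
pos 29 'c': at 6  ** P0@[24:29]
pos 30 'c': at 1 (via fail)
pos 31 'a': at 7
pos 32 'a': at 0 (via fail)
pos 33 'c': at 1
pos 34 'c': at 1 (via fail)
pos 35 'a': at 7
pos 36 'd': at 8
pos 37 'a': at 9
pos 38 'c': at 10
pos 39 'c': at 11  ** P1@[34:39]
pos 40 'b': at 0 (via fail)
pos 41 'c': at 1
pos 42 'd': at 2
pos 43 'b': at 3
pos 44 'c': at 4
pos 45 'b': at 5
pos 46 'c': at 6  ** P0@[41:46]
pos 47 'a': at 7 (via fail)
pos 48 'c': at 1 (via fail)
pos 49 'd': at 2
pos 50 'b': at 3

Result: [[6,0],[15,0],[21,1],[29,0],[39,1],[46,0]]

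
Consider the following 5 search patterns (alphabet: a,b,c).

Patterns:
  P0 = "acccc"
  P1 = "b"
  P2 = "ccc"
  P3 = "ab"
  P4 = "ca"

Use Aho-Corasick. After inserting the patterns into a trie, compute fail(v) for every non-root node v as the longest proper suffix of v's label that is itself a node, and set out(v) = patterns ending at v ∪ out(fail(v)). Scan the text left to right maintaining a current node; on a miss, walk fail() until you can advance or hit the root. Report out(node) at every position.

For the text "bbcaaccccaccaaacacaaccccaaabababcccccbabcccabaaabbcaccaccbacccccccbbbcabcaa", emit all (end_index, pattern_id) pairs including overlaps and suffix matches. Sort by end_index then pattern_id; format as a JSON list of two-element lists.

Build:
Trie nodes:
  n0 'ε': a→1 b→6 c→7
  n1 'a': b→10 c→2
  n2 'ac': c→3
  n3 'acc': c→4
  n4 'accc': c→5
  n5 'acccc': ·  [P0 ends]
  n6 'b': ·  [P1 ends]
  n7 'c': a→11 c→8
  n8 'cc': c→9
  n9 'ccc': ·  [P2 ends]
  n10 'ab': ·  [P3 ends]
  n11 'ca': ·  [P4 ends]

Failure links (BFS by depth):
  n1('a'): parent n0 fail=0; on 'a' 0 → fail=0;  out ∅∪∅=∅
  n6('b'): parent n0 fail=0; on 'b' 0 → fail=0;  out {1}∪∅={1}
  n7('c'): parent n0 fail=0; on 'c' 0 → fail=0;  out ∅∪∅=∅
  n2('ac'): parent n1 fail=0; on 'c' 0 → fail=7;  out ∅∪∅=∅
  n8('cc'): parent n7 fail=0; on 'c' 0 → fail=7;  out ∅∪∅=∅
  n10('ab'): parent n1 fail=0; on 'b' 0 → fail=6;  out {3}∪{1}={1,3}
  n11('ca'): parent n7 fail=0; on 'a' 0 → fail=1;  out {4}∪∅={4}
  n3('acc'): parent n2 fail=7; on 'c' 7 → fail=8;  out ∅∪∅=∅
  n9('ccc'): parent n8 fail=7; on 'c' 7 → fail=8;  out {2}∪∅={2}
  n4('accc'): parent n3 fail=8; on 'c' 8 → fail=9;  out ∅∪{2}={2}
  n5('acccc'): parent n4 fail=9; on 'c' 9→8 → fail=9;  out {0}∪{2}={0,2}

Scan:
[0] read 'b'  n0⇒n6  → match P1@[0:0]
[1] read 'b'  n6⇒n6 (fail-walked)  → match P1@[1:1]
[2] read 'c'  n6⇒n7 (fail-walked)
[3] read 'a'  n7⇒n11  → match P4@[2:3]
[4] read 'a'  n11⇒n1 (fail-walked)
[5] read 'c'  n1⇒n2
[6] read 'c'  n2⇒n3
[7] read 'c'  n3⇒n4  → match P2@[5:7]
[8] read 'c'  n4⇒n5  → match P0@[4:8],P2@[6:8]
[9] read 'a'  n5⇒n11 (fail-walked)  → match P4@[8:9]
[10] read 'c'  n11⇒n2 (fail-walked)
[11] read 'c'  n2⇒n3
[12] read 'a'  n3⇒n11 (fail-walked)  → match P4@[11:12]
[13] read 'a'  n11⇒n1 (fail-walked)
[14] read 'a'  n1⇒n1 (fail-walked)
[15] read 'c'  n1⇒n2
[16] read 'a'  n2⇒n11 (fail-walked)  → match P4@[15:16]
[17] read 'c'  n11⇒n2 (fail-walked)
[18] read 'a'  n2⇒n11 (fail-walked)  → match P4@[17:18]
[19] read 'a'  n11⇒n1 (fail-walked)
[20] read 'c'  n1⇒n2
[21] read 'c'  n2⇒n3
[22] read 'c'  n3⇒n4  → match P2@[20:22]
[23] read 'c'  n4⇒n5  → match P0@[19:23],P2@[21:23]
[24] read 'a'  n5⇒n11 (fail-walked)  → match P4@[23:24]
[25] read 'a'  n11⇒n1 (fail-walked)
[26] read 'a'  n1⇒n1 (fail-walked)
[27] read 'b'  n1⇒n10  → match P1@[27:27],P3@[26:27]
[28] read 'a'  n10⇒n1 (fail-walked)
[29] read 'b'  n1⇒n10  → match P1@[29:29],P3@[28:29]
[30] read 'a'  n10⇒n1 (fail-walked)
[31] read 'b'  n1⇒n10  → match P1@[31:31],P3@[30:31]
[32] read 'c'  n10⇒n7 (fail-walked)
[33] read 'c'  n7⇒n8
[34] read 'c'  n8⇒n9  → match P2@[32:34]
[35] read 'c'  n9⇒n9 (fail-walked)  → match P2@[33:35]
[36] read 'c'  n9⇒n9 (fail-walked)  → match P2@[34:36]
[37] read 'b'  n9⇒n6 (fail-walked)  → match P1@[37:37]
[38] read 'a'  n6⇒n1 (fail-walked)
[39] read 'b'  n1⇒n10  → match P1@[39:39],P3@[38:39]
[40] read 'c'  n10⇒n7 (fail-walked)
[41] read 'c'  n7⇒n8
[42] read 'c'  n8⇒n9  → match P2@[40:42]
[43] read 'a'  n9⇒n11 (fail-walked)  → match P4@[42:43]
[44] read 'b'  n11⇒n10 (fail-walked)  → match P1@[44:44],P3@[43:44]
[45] read 'a'  n10⇒n1 (fail-walked)
[46] read 'a'  n1⇒n1 (fail-walked)
[47] read 'a'  n1⇒n1 (fail-walked)
[48] read 'b'  n1⇒n10  → match P1@[48:48],P3@[47:48]
[49] read 'b'  n10⇒n6 (fail-walked)  → match P1@[49:49]
[50] read 'c'  n6⇒n7 (fail-walked)
[51] read 'a'  n7⇒n11  → match P4@[50:51]
[52] read 'c'  n11⇒n2 (fail-walked)
[53] read 'c'  n2⇒n3
[54] read 'a'  n3⇒n11 (fail-walked)  → match P4@[53:54]
[55] read 'c'  n11⇒n2 (fail-walked)
[56] read 'c'  n2⇒n3
[57] read 'b'  n3⇒n6 (fail-walked)  → match P1@[57:57]
[58] read 'a'  n6⇒n1 (fail-walked)
[59] read 'c'  n1⇒n2
[60] read 'c'  n2⇒n3
[61] read 'c'  n3⇒n4  → match P2@[59:61]
[62] read 'c'  n4⇒n5  → match P0@[58:62],P2@[60:62]
[63] read 'c'  n5⇒n9 (fail-walked)  → match P2@[61:63]
[64] read 'c'  n9⇒n9 (fail-walked)  → match P2@[62:64]
[65] read 'c'  n9⇒n9 (fail-walked)  → match P2@[63:65]
[66] read 'b'  n9⇒n6 (fail-walked)  → match P1@[66:66]
[67] read 'b'  n6⇒n6 (fail-walked)  → match P1@[67:67]
[68] read 'b'  n6⇒n6 (fail-walked)  → match P1@[68:68]
[69] read 'c'  n6⇒n7 (fail-walked)
[70] read 'a'  n7⇒n11  → match P4@[69:70]
[71] read 'b'  n11⇒n10 (fail-walked)  → match P1@[71:71],P3@[70:71]
[72] read 'c'  n10⇒n7 (fail-walked)
[73] read 'a'  n7⇒n11  → match P4@[72:73]
[74] read 'a'  n11⇒n1 (fail-walked)

Result: [[0,1],[1,1],[3,4],[7,2],[8,0],[8,2],[9,4],[12,4],[16,4],[18,4],[22,2],[23,0],[23,2],[24,4],[27,1],[27,3],[29,1],[29,3],[31,1],[31,3],[34,2],[35,2],[36,2],[37,1],[39,1],[39,3],[42,2],[43,4],[44,1],[44,3],[48,1],[48,3],[49,1],[51,4],[54,4],[57,1],[61,2],[62,0],[62,2],[63,2],[64,2],[65,2],[66,1],[67,1],[68,1],[70,4],[71,1],[71,3],[73,4]]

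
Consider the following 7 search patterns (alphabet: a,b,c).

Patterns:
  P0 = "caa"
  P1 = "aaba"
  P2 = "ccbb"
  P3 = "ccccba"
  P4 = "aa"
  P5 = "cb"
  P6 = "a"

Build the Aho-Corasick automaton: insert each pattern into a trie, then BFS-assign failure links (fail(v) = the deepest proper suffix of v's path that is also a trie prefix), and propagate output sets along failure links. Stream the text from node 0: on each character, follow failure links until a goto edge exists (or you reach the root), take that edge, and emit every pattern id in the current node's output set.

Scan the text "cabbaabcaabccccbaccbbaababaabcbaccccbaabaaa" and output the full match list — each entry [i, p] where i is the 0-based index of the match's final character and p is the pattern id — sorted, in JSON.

Construct AC machine:
Trie (insert patterns):
  0='ε' goto a→4 c→1
  1='c' goto a→2 b→15 c→8
  2='ca' goto a→3
  3='caa' goto ·  ←P0
  4='a' goto a→5  ←P6
  5='aa' goto b→6  ←P4
  6='aab' goto a→7
  7='aaba' goto ·  ←P1
  8='cc' goto b→9 c→11
  9='ccb' goto b→10
  10='ccbb' goto ·  ←P2
  11='ccc' goto c→12
  12='cccc' goto b→13
  13='ccccb' goto a→14
  14='ccccba' goto ·  ←P3
  15='cb' goto ·  ←P5

BFS fail/out derivation:
  n1('c'): parent n0 fail=0; on 'c' 0 → fail=0;  out ∅∪∅=∅
  n4('a'): parent n0 fail=0; on 'a' 0 → fail=0;  out {6}∪∅={6}
  n2('ca'): parent n1 fail=0; on 'a' 0 → fail=4;  out ∅∪{6}={6}
  n5('aa'): parent n4 fail=0; on 'a' 0 → fail=4;  out {4}∪{6}={4,6}
  n8('cc'): parent n1 fail=0; on 'c' 0 → fail=1;  out ∅∪∅=∅
  n15('cb'): parent n1 fail=0; on 'b' 0 → fail=0;  out {5}∪∅={5}
  n3('caa'): parent n2 fail=4; on 'a' 4 → fail=5;  out {0}∪{4,6}={0,4,6}
  n6('aab'): parent n5 fail=4; on 'b' 4→0 → fail=0;  out ∅∪∅=∅
  n9('ccb'): parent n8 fail=1; on 'b' 1 → fail=15;  out ∅∪{5}={5}
  n11('ccc'): parent n8 fail=1; on 'c' 1 → fail=8;  out ∅∪∅=∅
  n7('aaba'): parent n6 fail=0; on 'a' 0 → fail=4;  out {1}∪{6}={1,6}
  n10('ccbb'): parent n9 fail=15; on 'b' 15→0 → fail=0;  out {2}∪∅={2}
  n12('cccc'): parent n11 fail=8; on 'c' 8 → fail=11;  out ∅∪∅=∅
  n13('ccccb'): parent n12 fail=11; on 'b' 11→8 → fail=9;  out ∅∪{5}={5}
  n14('ccccba'): parent n13 fail=9; on 'a' 9→15→0 → fail=4;  out {3}∪{6}={3,6}

Scan:
[0] read 'c'  n0⇒n1
[1] read 'a'  n1⇒n2  emit P6@[1:1]
[2] read 'b'  n2⇒n0 ·f
[3] read 'b'  n0⇒n0
[4] read 'a'  n0⇒n4  emit P6@[4:4]
[5] read 'a'  n4⇒n5  emit P4@[4:5],P6@[5:5]
[6] read 'b'  n5⇒n6
[7] read 'c'  n6⇒n1 ·f
[8] read 'a'  n1⇒n2  emit P6@[8:8]
[9] read 'a'  n2⇒n3  emit P0@[7:9],P4@[8:9],P6@[9:9]
[10] read 'b'  n3⇒n6 ·f
[11] read 'c'  n6⇒n1 ·f
[12] read 'c'  n1⇒n8
[13] read 'c'  n8⇒n11
[14] read 'c'  n11⇒n12
[15] read 'b'  n12⇒n13  emit P5@[14:15]
[16] read 'a'  n13⇒n14  emit P3@[11:16],P6@[16:16]
[17] read 'c'  n14⇒n1 ·f
[18] read 'c'  n1⇒n8
[19] read 'b'  n8⇒n9  emit P5@[18:19]
[20] read 'b'  n9⇒n10  emit P2@[17:20]
[21] read 'a'  n10⇒n4 ·f  emit P6@[21:21]
[22] read 'a'  n4⇒n5  emit P4@[21:22],P6@[22:22]
[23] read 'b'  n5⇒n6
[24] read 'a'  n6⇒n7  emit P1@[21:24],P6@[24:24]
[25] read 'b'  n7⇒n0 ·f
[26] read 'a'  n0⇒n4  emit P6@[26:26]
[27] read 'a'  n4⇒n5  emit P4@[26:27],P6@[27:27]
[28] read 'b'  n5⇒n6
[29] read 'c'  n6⇒n1 ·f
[30] read 'b'  n1⇒n15  emit P5@[29:30]
[31] read 'a'  n15⇒n4 ·f  emit P6@[31:31]
[32] read 'c'  n4⇒n1 ·f
[33] read 'c'  n1⇒n8
[34] read 'c'  n8⇒n11
[35] read 'c'  n11⇒n12
[36] read 'b'  n12⇒n13  emit P5@[35:36]
[37] read 'a'  n13⇒n14  emit P3@[32:37],P6@[37:37]
[38] read 'a'  n14⇒n5 ·f  emit P4@[37:38],P6@[38:38]
[39] read 'b'  n5⇒n6
[40] read 'a'  n6⇒n7  emit P1@[37:40],P6@[40:40]
[41] read 'a'  n7⇒n5 ·f  emit P4@[40:41],P6@[41:41]
[42] read 'a'  n5⇒n5 ·f  emit P4@[41:42],P6@[42:42]

Result: [[1,6],[4,6],[5,4],[5,6],[8,6],[9,0],[9,4],[9,6],[15,5],[16,3],[16,6],[19,5],[20,2],[21,6],[22,4],[22,6],[24,1],[24,6],[26,6],[27,4],[27,6],[30,5],[31,6],[36,5],[37,3],[37,6],[38,4],[38,6],[40,1],[40,6],[41,4],[41,6],[42,4],[42,6]]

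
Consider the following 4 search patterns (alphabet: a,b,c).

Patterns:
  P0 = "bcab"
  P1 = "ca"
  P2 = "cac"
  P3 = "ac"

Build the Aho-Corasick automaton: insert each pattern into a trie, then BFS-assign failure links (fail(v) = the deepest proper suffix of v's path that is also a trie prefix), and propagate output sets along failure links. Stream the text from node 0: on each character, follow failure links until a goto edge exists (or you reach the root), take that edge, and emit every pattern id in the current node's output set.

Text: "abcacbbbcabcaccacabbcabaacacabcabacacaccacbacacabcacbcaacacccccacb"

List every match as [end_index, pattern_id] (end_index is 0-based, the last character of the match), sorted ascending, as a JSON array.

Build:
Trie (insert patterns):
  0='ε' goto a→8 b→1 c→5
  1='b' goto c→2
  2='bc' goto a→3
  3='bca' goto b→4
  4='bcab' goto ·  ←P0
  5='c' goto a→6
  6='ca' goto c→7  ←P1
  7='cac' goto ·  ←P2
  8='a' goto c→9
  9='ac' goto ·  ←P3

Failure links (BFS by depth):
  fail(1) 'b': from fail(0)=0 chase 'b': 0 ⇒ 0;  out=∅∪out(0)=∅
  fail(5) 'c': from fail(0)=0 chase 'c': 0 ⇒ 0;  out=∅∪out(0)=∅
  fail(8) 'a': from fail(0)=0 chase 'a': 0 ⇒ 0;  out=∅∪out(0)=∅
  fail(2) 'bc': from fail(1)=0 chase 'c': 0 ⇒ 5;  out=∅∪out(5)=∅
  fail(6) 'ca': from fail(5)=0 chase 'a': 0 ⇒ 8;  out={1}∪out(8)={1}
  fail(9) 'ac': from fail(8)=0 chase 'c': 0 ⇒ 5;  out={3}∪out(5)={3}
  fail(3) 'bca': from fail(2)=5 chase 'a': 5 ⇒ 6;  out=∅∪out(6)={1}
  fail(7) 'cac': from fail(6)=8 chase 'c': 8 ⇒ 9;  out={2}∪out(9)={2,3}
  fail(4) 'bcab': from fail(3)=6 chase 'b': 6→8→0 ⇒ 1;  out={0}∪out(1)={0}

Run:
[0] read 'a'  n0⇒n8
[1] read 'b'  n8⇒n1 (via fail)
[2] read 'c'  n1⇒n2
[3] read 'a'  n2⇒n3  ** P1@[2:3]
[4] read 'c'  n3⇒n7 (via fail)  ** P2@[2:4],P3@[3:4]
[5] read 'b'  n7⇒n1 (via fail)
[6] read 'b'  n1⇒n1 (via fail)
[7] read 'b'  n1⇒n1 (via fail)
[8] read 'c'  n1⇒n2
[9] read 'a'  n2⇒n3  ** P1@[8:9]
[10] read 'b'  n3⇒n4  ** P0@[7:10]
[11] read 'c'  n4⇒n2 (via fail)
[12] read 'a'  n2⇒n3  ** P1@[11:12]
[13] read 'c'  n3⇒n7 (via fail)  ** P2@[11:13],P3@[12:13]
[14] read 'c'  n7⇒n5 (via fail)
[15] read 'a'  n5⇒n6  ** P1@[14:15]
[16] read 'c'  n6⇒n7  ** P2@[14:16],P3@[15:16]
[17] read 'a'  n7⇒n6 (via fail)  ** P1@[16:17]
[18] read 'b'  n6⇒n1 (via fail)
[19] read 'b'  n1⇒n1 (via fail)
[20] read 'c'  n1⇒n2
[21] read 'a'  n2⇒n3  ** P1@[20:21]
[22] read 'b'  n3⇒n4  ** P0@[19:22]
[23] read 'a'  n4⇒n8 (via fail)
[24] read 'a'  n8⇒n8 (via fail)
[25] read 'c'  n8⇒n9  ** P3@[24:25]
[26] read 'a'  n9⇒n6 (via fail)  ** P1@[25:26]
[27] read 'c'  n6⇒n7  ** P2@[25:27],P3@[26:27]
[28] read 'a'  n7⇒n6 (via fail)  ** P1@[27:28]
[29] read 'b'  n6⇒n1 (via fail)
[30] read 'c'  n1⇒n2
[31] read 'a'  n2⇒n3  ** P1@[30:31]
[32] read 'b'  n3⇒n4  ** P0@[29:32]
[33] read 'a'  n4⇒n8 (via fail)
[34] read 'c'  n8⇒n9  ** P3@[33:34]
[35] read 'a'  n9⇒n6 (via fail)  ** P1@[34:35]
[36] read 'c'  n6⇒n7  ** P2@[34:36],P3@[35:36]
[37] read 'a'  n7⇒n6 (via fail)  ** P1@[36:37]
[38] read 'c'  n6⇒n7  ** P2@[36:38],P3@[37:38]
[39] read 'c'  n7⇒n5 (via fail)
[40] read 'a'  n5⇒n6  ** P1@[39:40]
[41] read 'c'  n6⇒n7  ** P2@[39:41],P3@[40:41]
[42] read 'b'  n7⇒n1 (via fail)
[43] read 'a'  n1⇒n8 (via fail)
[44] read 'c'  n8⇒n9  ** P3@[43:44]
[45] read 'a'  n9⇒n6 (via fail)  ** P1@[44:45]
[46] read 'c'  n6⇒n7  ** P2@[44:46],P3@[45:46]
[47] read 'a'  n7⇒n6 (via fail)  ** P1@[46:47]
[48] read 'b'  n6⇒n1 (via fail)
[49] read 'c'  n1⇒n2
[50] read 'a'  n2⇒n3  ** P1@[49:50]
[51] read 'c'  n3⇒n7 (via fail)  ** P2@[49:51],P3@[50:51]
[52] read 'b'  n7⇒n1 (via fail)
[53] read 'c'  n1⇒n2
[54] read 'a'  n2⇒n3  ** P1@[53:54]
[55] read 'a'  n3⇒n8 (via fail)
[56] read 'c'  n8⇒n9  ** P3@[55:56]
[57] read 'a'  n9⇒n6 (via fail)  ** P1@[56:57]
[58] read 'c'  n6⇒n7  ** P2@[56:58],P3@[57:58]
[59] read 'c'  n7⇒n5 (via fail)
[60] read 'c'  n5⇒n5 (via fail)
[61] read 'c'  n5⇒n5 (via fail)
[62] read 'c'  n5⇒n5 (via fail)
[63] read 'a'  n5⇒n6  ** P1@[62:63]
[64] read 'c'  n6⇒n7  ** P2@[62:64],P3@[63:64]
[65] read 'b'  n7⇒n1 (via fail)

Matches: [[3,1],[4,2],[4,3],[9,1],[10,0],[12,1],[13,2],[13,3],[15,1],[16,2],[16,3],[17,1],[21,1],[22,0],[25,3],[26,1],[27,2],[27,3],[28,1],[31,1],[32,0],[34,3],[35,1],[36,2],[36,3],[37,1],[38,2],[38,3],[40,1],[41,2],[41,3],[44,3],[45,1],[46,2],[46,3],[47,1],[50,1],[51,2],[51,3],[54,1],[56,3],[57,1],[58,2],[58,3],[63,1],[64,2],[64,3]]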